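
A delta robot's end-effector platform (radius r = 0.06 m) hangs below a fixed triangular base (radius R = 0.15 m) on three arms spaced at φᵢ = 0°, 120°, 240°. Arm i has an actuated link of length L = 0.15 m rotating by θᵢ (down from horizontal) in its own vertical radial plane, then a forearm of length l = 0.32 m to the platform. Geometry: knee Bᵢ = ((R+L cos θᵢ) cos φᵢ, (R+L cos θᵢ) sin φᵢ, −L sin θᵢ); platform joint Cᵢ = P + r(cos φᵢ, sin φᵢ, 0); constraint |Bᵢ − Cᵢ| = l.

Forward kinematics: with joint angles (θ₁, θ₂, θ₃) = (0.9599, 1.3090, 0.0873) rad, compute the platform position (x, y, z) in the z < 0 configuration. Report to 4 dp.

(-0.0263, -0.1568, -0.3149)

centre 1 = (0.1760·cos0.0°, 0.1760·sin0.0°, -0.1229) = (0.1760, 0.0000, -0.1229)
φ2=120.0°: virtual centre (-0.0644, 0.1116, -0.1449), radius l
centre 3 = (0.2394·cos240.0°, 0.2394·sin240.0°, -0.0131) = (-0.1197, -0.2074, -0.0131)
eliminate P² terms by subtracting sphere 1 from 2 and 3
plane₁₂: -0.4809x+0.2231y+-0.0440z = -0.0085
Cramer: x(z) = 0.0030+0.0927z;  y(z) = -0.0317+0.3972z
quadratic in z: (1.1664)z²+(0.1884)z+(-0.0563)=0, √Δ=0.5462 → z ∈ {-0.3149, 0.1534}; z = -0.3149 (taking z<0)
x = -0.0263, y = -0.1568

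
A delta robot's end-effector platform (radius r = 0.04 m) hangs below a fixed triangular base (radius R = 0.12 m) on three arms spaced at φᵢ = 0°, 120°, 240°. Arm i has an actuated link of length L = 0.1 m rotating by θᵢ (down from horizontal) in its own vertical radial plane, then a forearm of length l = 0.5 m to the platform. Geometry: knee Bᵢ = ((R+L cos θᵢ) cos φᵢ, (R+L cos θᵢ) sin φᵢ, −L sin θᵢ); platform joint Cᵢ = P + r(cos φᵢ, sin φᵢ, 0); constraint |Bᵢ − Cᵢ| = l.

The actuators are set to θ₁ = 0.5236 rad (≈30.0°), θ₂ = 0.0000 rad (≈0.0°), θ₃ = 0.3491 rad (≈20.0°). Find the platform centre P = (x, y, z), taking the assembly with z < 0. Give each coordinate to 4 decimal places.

(-0.0658, 0.0555, -0.4892)

centre 1 = (0.1666·cos0.0°, 0.1666·sin0.0°, -0.0500) = (0.1666, 0.0000, -0.0500)
centre 2 = (0.1800·cos120.0°, 0.1800·sin120.0°, 0.0000) = (-0.0900, 0.1559, 0.0000)
centre 3 = (0.1740·cos240.0°, 0.1740·sin240.0°, -0.0342) = (-0.0870, -0.1507, -0.0342)
subtract pairs → two planes through P
plane₁₂: -0.5132x+0.3118y+0.1000z = 0.0021
det = 0.3128;  x = -0.0032+0.1278z,  y = 0.0015+-0.1103z
sphere 1 gives Az²+Bz+C=0 with A=1.0285, B=0.0562, C=-0.2187;  B²−4AC=0.9027;  roots -0.4892, 0.4345;  negative root z = -0.4892
x = -0.0658, y = 0.0555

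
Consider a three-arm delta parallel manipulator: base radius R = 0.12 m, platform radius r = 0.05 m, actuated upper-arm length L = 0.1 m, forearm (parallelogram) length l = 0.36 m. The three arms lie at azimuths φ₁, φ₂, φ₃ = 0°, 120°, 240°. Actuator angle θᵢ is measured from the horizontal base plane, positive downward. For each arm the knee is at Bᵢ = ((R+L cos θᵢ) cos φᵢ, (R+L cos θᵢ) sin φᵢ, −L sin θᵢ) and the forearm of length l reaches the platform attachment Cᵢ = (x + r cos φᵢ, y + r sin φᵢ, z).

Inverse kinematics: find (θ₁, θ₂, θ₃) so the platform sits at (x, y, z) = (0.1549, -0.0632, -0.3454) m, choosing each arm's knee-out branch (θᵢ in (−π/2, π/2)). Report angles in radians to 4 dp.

θ₁ = -0.0871, θ₂ = 1.2219, θ₃ = 0.7860

arm 1 (φ=0.0°): x'=0.1549, y'=-0.0632
  A=-0.0849, B=-0.3454, C=(l²−L²−A²−y'²−z²)/(2L)=-0.0545
  √(A²+B²)=0.3557;  θ1 = -1.8118+1.7247 ≈ -0.0871
φ2=120.0° → target in arm frame (-0.1322, -0.1025)
  e−x'=0.2022;  (l²−L²−(e−x')²−y'²−z²)/2L = -0.2555
  √(A²+B²)=0.4002;  θ2 = -1.0412+2.2631 ≈ 1.2219
arm 3 (φ=240.0°): x'=-0.0227, y'=0.1657
  e−x'=0.0927;  (l²−L²−(e−x')²−y'²−z²)/2L = -0.1788
  γ=atan2(-0.3454,0.0927)=-1.3085;  ψ=arccos(-0.5001)=2.0945;  θ3=γ+ψ≈0.7860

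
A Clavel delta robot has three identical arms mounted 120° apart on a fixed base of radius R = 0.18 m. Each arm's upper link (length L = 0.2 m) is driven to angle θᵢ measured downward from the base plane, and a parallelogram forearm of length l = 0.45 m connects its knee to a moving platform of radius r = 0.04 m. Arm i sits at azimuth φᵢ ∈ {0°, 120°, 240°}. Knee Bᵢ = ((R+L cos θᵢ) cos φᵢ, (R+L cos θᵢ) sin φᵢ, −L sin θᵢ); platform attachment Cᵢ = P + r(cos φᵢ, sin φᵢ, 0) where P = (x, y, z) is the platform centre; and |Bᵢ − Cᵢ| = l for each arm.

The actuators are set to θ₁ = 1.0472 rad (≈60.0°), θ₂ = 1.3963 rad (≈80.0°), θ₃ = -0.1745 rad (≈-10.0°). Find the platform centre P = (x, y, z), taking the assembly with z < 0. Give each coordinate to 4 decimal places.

S1 = (0.2400·cos0.0°, 0.2400·sin0.0°, -0.1732) = (0.2400, 0.0000, -0.1732)
arm 2 at φ=120.0°: (R−r)+L cos θ2 = 0.1747;  S2 = (-0.0874, 0.1513, -0.1970)
φ3=240.0°: virtual centre (-0.1685, -0.2918, 0.0347), radius l
subtract pairs → two planes through P
linear system: -0.6547x+0.3026y = -0.0183−-0.0475z; -0.8170x+-0.5836y = 0.0271−0.4159z
det = 0.6294;  x = 0.0039+0.1559z,  y = -0.0520+0.4943z
sphere 1 gives Az²+Bz+C=0 with A=1.2686, B=0.2214, C=-0.1141;  B²−4AC=0.6278;  roots -0.3995, 0.2250;  negative root z = -0.3995
x = -0.0584, y = -0.2495

(-0.0584, -0.2495, -0.3995)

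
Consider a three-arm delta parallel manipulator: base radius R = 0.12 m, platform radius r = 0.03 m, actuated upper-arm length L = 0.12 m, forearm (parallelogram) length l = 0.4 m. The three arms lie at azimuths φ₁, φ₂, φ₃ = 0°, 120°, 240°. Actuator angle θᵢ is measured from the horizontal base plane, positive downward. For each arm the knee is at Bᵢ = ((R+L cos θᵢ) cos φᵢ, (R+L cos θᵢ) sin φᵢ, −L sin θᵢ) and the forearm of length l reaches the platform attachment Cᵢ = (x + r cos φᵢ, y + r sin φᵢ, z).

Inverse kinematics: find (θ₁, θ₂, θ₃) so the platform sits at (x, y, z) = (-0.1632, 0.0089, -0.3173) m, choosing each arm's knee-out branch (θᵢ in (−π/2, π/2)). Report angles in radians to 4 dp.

θ₁ = 0.8726, θ₂ = -0.3488, θ₃ = -0.2613

rotate P by −φ1: (-0.1632, 0.0089, -0.3173)
  e−x'=0.2532;  (l²−L²−(e−x')²−y'²−z²)/2L = -0.0803
  θ1 = atan2(B,A) + arccos(C/0.4059) = 0.8726
φ2=120.0° → target in arm frame (0.0893, 0.1369)
  e−x'=0.0007;  (l²−L²−(e−x')²−y'²−z²)/2L = 0.1091
  √(A²+B²)=0.3173;  θ2 = -1.5686+1.2198 ≈ -0.3488
arm 3 (φ=240.0°): x'=0.0739, y'=-0.1458
  e−x'=0.0161;  (l²−L²−(e−x')²−y'²−z²)/2L = 0.0975
  θ3 = atan2(B,A) + arccos(C/0.3177) = -0.2613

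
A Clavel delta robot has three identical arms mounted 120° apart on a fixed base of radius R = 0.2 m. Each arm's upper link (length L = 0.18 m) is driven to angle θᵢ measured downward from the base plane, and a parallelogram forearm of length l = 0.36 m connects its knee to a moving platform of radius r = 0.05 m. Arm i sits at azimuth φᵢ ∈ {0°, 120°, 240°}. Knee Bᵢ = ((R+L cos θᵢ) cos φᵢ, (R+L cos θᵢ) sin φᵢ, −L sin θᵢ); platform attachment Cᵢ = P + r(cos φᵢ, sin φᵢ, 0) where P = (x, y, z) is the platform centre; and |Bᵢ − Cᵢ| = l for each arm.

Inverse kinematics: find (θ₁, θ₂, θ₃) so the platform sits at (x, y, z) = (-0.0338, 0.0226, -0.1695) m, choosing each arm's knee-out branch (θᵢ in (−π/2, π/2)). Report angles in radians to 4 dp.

θ₁ = 0.4364, θ₂ = -0.2615, θ₃ = 0.1748

arm 1 (φ=0.0°): x'=-0.0338, y'=0.0226
  A cos θ + B sin θ = C:  0.1838·cos θ + -0.1695·sin θ = 0.0949
  γ=atan2(-0.1695,0.1838)=-0.7449;  ψ=arccos(0.3797)=1.1813;  θ1=γ+ψ≈0.4364
φ2=120.0° → target in arm frame (0.0365, 0.0180)
  A=0.1135, B=-0.1695, C=(l²−L²−A²−y'²−z²)/(2L)=0.1535
  γ=atan2(-0.1695,0.1135)=-0.9806;  ψ=arccos(0.7524)=0.7191;  θ2=γ+ψ≈-0.2615
φ3=240.0° → target in arm frame (-0.0027, -0.0406)
  A=0.1527, B=-0.1695, C=(l²−L²−A²−y'²−z²)/(2L)=0.1209
  γ=atan2(-0.1695,0.1527)=-0.8376;  ψ=arccos(0.5299)=1.0123;  θ3=γ+ψ≈0.1748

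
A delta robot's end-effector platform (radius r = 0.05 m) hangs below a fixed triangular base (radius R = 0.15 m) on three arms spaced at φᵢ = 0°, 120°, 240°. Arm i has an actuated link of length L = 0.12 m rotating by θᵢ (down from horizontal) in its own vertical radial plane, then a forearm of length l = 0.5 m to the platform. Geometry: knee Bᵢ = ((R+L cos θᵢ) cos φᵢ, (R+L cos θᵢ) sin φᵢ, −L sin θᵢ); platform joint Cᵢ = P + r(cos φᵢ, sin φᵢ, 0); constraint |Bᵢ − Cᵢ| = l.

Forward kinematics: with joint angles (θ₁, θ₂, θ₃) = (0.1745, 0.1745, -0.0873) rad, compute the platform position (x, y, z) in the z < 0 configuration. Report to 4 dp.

φ1=0.0°: virtual centre (0.2182, 0.0000, -0.0208), radius l
S2 = (0.2182·cos120.0°, 0.2182·sin120.0°, -0.0208) = (-0.1091, 0.1889, -0.0208)
S3 = (0.2195·cos240.0°, 0.2195·sin240.0°, 0.0105) = (-0.1098, -0.1901, 0.0105)
|S₂|²−|S₁|² = 0.0000;  |S₃|²−|S₁|² = 0.0003
[-0.6545 0.3779 0.0000]·P = 0.0000;  [-0.6559 -0.3803 0.0626]·P = 0.0003
Cramer: x(z) = -0.0002+0.0476z;  y(z) = -0.0004+0.0825z
sphere 1 gives Az²+Bz+C=0 with A=1.0091, B=0.0208, C=-0.2019;  B²−4AC=0.8153;  roots -0.4577, 0.4371;  negative root z = -0.4577
x = -0.0220, y = -0.0381

(-0.0220, -0.0381, -0.4577)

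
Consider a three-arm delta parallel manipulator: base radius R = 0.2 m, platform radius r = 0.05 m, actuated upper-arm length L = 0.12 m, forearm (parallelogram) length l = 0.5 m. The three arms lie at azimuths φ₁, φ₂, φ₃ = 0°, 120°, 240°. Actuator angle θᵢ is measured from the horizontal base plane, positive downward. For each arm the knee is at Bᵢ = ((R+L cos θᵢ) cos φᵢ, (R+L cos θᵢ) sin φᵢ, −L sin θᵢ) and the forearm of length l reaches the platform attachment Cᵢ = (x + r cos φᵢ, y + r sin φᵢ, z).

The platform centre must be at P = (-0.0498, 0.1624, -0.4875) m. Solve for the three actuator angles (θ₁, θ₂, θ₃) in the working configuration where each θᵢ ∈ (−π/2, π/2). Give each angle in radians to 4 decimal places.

φ1=0.0° → target in arm frame (-0.0498, 0.1624)
  e−x'=0.1998;  (l²−L²−(e−x')²−y'²−z²)/2L = -0.2848
  θ1 = atan2(B,A) + arccos(C/0.5269) = 0.9601
rotate P by −φ2: (0.1655, -0.0381, -0.4875)
  A cos θ + B sin θ = C:  -0.0155·cos θ + -0.4875·sin θ = -0.0156
  √(A²+B²)=0.4877;  θ2 = -1.6027+1.6028 ≈ 0.0001
φ3=240.0° → target in arm frame (-0.1157, -0.1243)
  A=0.2657, B=-0.4875, C=(l²−L²−A²−y'²−z²)/(2L)=-0.3672
  γ=atan2(-0.4875,0.2657)=-1.0717;  ψ=arccos(-0.6614)=2.2935;  θ3=γ+ψ≈1.2218

θ₁ = 0.9601, θ₂ = 0.0001, θ₃ = 1.2218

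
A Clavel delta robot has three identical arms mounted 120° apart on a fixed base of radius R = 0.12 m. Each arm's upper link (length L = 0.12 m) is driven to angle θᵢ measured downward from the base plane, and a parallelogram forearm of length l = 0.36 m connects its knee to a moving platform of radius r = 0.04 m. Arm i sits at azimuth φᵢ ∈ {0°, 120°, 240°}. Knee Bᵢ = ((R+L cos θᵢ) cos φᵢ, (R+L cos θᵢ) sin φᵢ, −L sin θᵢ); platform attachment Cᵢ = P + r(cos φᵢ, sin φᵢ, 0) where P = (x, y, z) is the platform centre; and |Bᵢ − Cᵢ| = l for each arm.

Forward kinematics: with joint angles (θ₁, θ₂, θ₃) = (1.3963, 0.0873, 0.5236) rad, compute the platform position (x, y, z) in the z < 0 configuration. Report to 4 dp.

(-0.1785, 0.0502, -0.3397)

arm 1 at φ=0.0°: (R−r)+L cos θ1 = 0.1008;  O1 = (0.1008, 0.0000, -0.1182)
arm 2 at φ=120.0°: (R−r)+L cos θ2 = 0.1995;  O2 = (-0.0998, 0.1728, -0.0105)
φ3=240.0°: virtual centre (-0.0920, -0.1593, -0.0600), radius l
|O₂|²−|O₁|² = 0.0158;  |O₃|²−|O₁|² = 0.0133
linear system: -0.4012x+0.3456y = 0.0158−0.2154z; -0.3856x+-0.3186y = 0.0133−0.1164z
Cramer: x(z) = -0.0369+0.4169z;  y(z) = 0.0029-0.1394z
into |P−O₁|² = l²: 1.1932z² + 0.1207z + -0.0967 = 0;  Δ = 0.4759;  z = -0.3397 or 0.2385 → z<0 root = -0.3397
x = -0.1785, y = 0.0502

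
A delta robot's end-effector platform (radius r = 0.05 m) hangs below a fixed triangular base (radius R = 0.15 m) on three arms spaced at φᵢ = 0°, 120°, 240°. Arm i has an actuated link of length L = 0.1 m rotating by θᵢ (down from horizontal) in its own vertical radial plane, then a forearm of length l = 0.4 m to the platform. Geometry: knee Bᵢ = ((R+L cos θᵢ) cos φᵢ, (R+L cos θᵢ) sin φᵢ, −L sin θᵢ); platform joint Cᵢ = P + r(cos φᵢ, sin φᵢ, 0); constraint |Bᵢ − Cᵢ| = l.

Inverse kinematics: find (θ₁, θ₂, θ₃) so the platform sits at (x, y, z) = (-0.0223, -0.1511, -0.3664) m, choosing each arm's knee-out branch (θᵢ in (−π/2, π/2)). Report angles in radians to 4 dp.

arm 1 (φ=0.0°): x'=-0.0223, y'=-0.1511
  A cos θ + B sin θ = C:  0.1223·cos θ + -0.3664·sin θ = -0.1102
  γ=atan2(-0.3664,0.1223)=-1.2486;  ψ=arccos(-0.2853)=1.8601;  θ1=γ+ψ≈0.6114
rotate P by −φ2: (-0.1197, 0.0949, -0.3664)
  A=0.2197, B=-0.3664, C=(l²−L²−A²−y'²−z²)/(2L)=-0.2076
  θ2 = atan2(B,A) + arccos(C/0.4272) = 1.0476
rotate P by −φ3: (0.1420, 0.0562, -0.3664)
  A cos θ + B sin θ = C:  -0.0420·cos θ + -0.3664·sin θ = 0.0541
  √(A²+B²)=0.3688;  θ3 = -1.6849+1.4235 ≈ -0.2614

θ₁ = 0.6114, θ₂ = 1.0476, θ₃ = -0.2614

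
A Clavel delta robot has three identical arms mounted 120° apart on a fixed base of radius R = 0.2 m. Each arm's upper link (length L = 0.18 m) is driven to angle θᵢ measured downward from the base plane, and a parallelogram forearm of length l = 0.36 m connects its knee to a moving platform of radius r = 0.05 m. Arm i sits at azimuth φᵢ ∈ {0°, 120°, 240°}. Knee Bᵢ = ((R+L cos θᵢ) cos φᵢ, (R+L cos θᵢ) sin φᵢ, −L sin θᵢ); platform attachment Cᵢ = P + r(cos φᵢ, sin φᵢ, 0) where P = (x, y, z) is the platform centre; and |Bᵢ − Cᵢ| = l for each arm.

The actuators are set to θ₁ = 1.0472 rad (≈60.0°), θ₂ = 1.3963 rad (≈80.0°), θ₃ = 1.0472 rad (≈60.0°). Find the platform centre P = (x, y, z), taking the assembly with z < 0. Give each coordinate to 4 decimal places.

arm 1 at φ=0.0°: e+L cos θ1 = 0.2400;  S1 = (0.2400, 0.0000, -0.1559)
arm 2 at φ=120.0°: e+L cos θ2 = 0.1813;  S2 = (-0.0906, 0.1570, -0.1773)
φ3=240.0°: virtual centre (-0.1200, -0.2078, -0.1559), radius l
subtract pairs → two planes through P
[-0.6612 0.3139 -0.0428]·P = -0.0176;  [-0.7200 -0.4157 0.0000]·P = 0.0000
det = 0.5009;  x = 0.0146+-0.0355z,  y = -0.0253+0.0615z
into |P−S₁|² = l²: 1.0050z² + 0.3247z + -0.0539 = 0;  Δ = 0.3219;  z = -0.4438 or 0.1208 → z<0 root = -0.4438
x = 0.0304, y = -0.0526

(0.0304, -0.0526, -0.4438)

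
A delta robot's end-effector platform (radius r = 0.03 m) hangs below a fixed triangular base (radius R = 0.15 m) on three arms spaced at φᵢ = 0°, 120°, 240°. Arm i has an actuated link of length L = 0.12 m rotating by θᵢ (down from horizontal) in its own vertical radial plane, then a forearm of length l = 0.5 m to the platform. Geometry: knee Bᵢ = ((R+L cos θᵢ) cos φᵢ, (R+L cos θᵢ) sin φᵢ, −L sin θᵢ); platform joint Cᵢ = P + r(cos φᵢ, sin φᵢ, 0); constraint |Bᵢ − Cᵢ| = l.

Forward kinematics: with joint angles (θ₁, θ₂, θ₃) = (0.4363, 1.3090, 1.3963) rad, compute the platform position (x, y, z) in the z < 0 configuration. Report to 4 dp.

(0.1529, 0.0128, -0.5448)

φ1=0.0°: virtual centre (0.2288, 0.0000, -0.0507), radius l
O2 = (0.1511·cos120.0°, 0.1511·sin120.0°, -0.1159) = (-0.0755, 0.1308, -0.1159)
φ3=240.0°: virtual centre (-0.0704, -0.1220, -0.1182), radius l
|O₂|²−|O₁|² = -0.0186;  |O₃|²−|O₁|² = -0.0211
[-0.6086 0.2616 -0.1304]·P = -0.0186;  [-0.5984 -0.2439 -0.1349]·P = -0.0211
det = 0.3050;  x = 0.0330+-0.2200z,  y = 0.0055+-0.0134z
sphere 1 gives Az²+Bz+C=0 with A=1.0486, B=0.1874, C=-0.2091;  B²−4AC=0.9121;  roots -0.5448, 0.3660;  negative root z = -0.5448
x = 0.1529, y = 0.0128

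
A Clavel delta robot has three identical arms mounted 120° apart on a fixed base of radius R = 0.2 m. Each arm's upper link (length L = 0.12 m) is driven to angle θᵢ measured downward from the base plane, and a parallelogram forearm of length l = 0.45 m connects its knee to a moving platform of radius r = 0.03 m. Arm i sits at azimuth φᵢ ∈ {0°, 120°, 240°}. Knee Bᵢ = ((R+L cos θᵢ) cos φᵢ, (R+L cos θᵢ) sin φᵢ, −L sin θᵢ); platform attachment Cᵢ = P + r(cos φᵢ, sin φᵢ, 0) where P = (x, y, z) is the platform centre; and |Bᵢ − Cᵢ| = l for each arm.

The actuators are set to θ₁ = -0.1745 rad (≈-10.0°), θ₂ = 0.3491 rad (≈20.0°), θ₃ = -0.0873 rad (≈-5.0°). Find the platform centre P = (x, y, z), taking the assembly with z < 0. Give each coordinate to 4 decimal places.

φ1=0.0°: virtual centre (0.2882, 0.0000, 0.0208), radius l
φ2=120.0°: virtual centre (-0.1414, 0.2449, -0.0410), radius l
φ3=240.0°: virtual centre (-0.1448, -0.2508, 0.0105), radius l
|centre ₂|²−|centre ₁|² = -0.0018;  |centre ₃|²−|centre ₁|² = 0.0005
linear system: -0.8591x+0.4898y = -0.0018−-0.1238z; -0.8659x+-0.5015y = 0.0005−-0.0207z
det = 0.8549;  x = 0.0008+-0.0845z,  y = -0.0023+0.1045z
sphere 1 gives Az²+Bz+C=0 with A=1.0181, B=0.0064, C=-0.1195;  B²−4AC=0.4866;  roots -0.3457, 0.3395;  negative root z = -0.3457
x = 0.0300, y = -0.0385

(0.0300, -0.0385, -0.3457)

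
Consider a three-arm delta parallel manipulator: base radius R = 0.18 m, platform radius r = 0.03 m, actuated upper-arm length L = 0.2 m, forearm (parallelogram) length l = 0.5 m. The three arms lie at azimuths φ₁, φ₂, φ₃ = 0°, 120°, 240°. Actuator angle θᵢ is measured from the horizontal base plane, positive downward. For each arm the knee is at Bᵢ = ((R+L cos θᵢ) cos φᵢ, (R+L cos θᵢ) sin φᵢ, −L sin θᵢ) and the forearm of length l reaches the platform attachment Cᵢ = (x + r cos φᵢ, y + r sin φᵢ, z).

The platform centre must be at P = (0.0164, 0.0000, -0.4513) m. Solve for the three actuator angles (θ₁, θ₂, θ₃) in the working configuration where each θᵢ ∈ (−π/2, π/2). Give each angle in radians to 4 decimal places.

rotate P by −φ1: (0.0164, 0.0000, -0.4513)
  A=0.1336, B=-0.4513, C=(l²−L²−A²−y'²−z²)/(2L)=-0.0288
  θ1 = atan2(B,A) + arccos(C/0.4707) = 0.3490
φ2=120.0° → target in arm frame (-0.0082, -0.0142)
  A cos θ + B sin θ = C:  0.1582·cos θ + -0.4513·sin θ = -0.0473
  γ=atan2(-0.4513,0.1582)=-1.2336;  ψ=arccos(-0.0988)=1.6698;  θ2=γ+ψ≈0.4361
rotate P by −φ3: (-0.0082, 0.0142, -0.4513)
  A=0.1582, B=-0.4513, C=(l²−L²−A²−y'²−z²)/(2L)=-0.0473
  θ3 = atan2(B,A) + arccos(C/0.4782) = 0.4361

θ₁ = 0.3490, θ₂ = 0.4361, θ₃ = 0.4361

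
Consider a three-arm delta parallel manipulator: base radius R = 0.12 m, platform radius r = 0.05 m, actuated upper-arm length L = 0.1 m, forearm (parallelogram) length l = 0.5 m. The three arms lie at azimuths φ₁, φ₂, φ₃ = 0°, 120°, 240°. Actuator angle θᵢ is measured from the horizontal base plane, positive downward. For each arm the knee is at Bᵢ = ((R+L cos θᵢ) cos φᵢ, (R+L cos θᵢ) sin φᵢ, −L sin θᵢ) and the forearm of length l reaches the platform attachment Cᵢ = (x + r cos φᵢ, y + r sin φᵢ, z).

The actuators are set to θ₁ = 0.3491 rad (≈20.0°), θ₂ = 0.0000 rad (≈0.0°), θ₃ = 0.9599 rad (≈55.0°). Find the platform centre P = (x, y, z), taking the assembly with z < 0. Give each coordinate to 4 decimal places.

arm 1 at φ=0.0°: (R−r)+L cos θ1 = 0.1640;  S1 = (0.1640, 0.0000, -0.0342)
arm 2 at φ=120.0°: (R−r)+L cos θ2 = 0.1700;  S2 = (-0.0850, 0.1472, 0.0000)
φ3=240.0°: virtual centre (-0.0637, -0.1103, -0.0819), radius l
|S₂|²−|S₁|² = 0.0008;  |S₃|²−|S₁|² = -0.0051
[-0.4979 0.2944 0.0684]·P = 0.0008;  [-0.4553 -0.2206 -0.0954]·P = -0.0051
det = 0.2439;  x = 0.0054+-0.0533z,  y = 0.0120+-0.3225z
quadratic in z: (1.1068)z²+(0.0776)z+(-0.2235)=0, √Δ=0.9979 → z ∈ {-0.4858, 0.4157}; z = -0.4858 (taking z<0)
x = 0.0313, y = 0.1687

(0.0313, 0.1687, -0.4858)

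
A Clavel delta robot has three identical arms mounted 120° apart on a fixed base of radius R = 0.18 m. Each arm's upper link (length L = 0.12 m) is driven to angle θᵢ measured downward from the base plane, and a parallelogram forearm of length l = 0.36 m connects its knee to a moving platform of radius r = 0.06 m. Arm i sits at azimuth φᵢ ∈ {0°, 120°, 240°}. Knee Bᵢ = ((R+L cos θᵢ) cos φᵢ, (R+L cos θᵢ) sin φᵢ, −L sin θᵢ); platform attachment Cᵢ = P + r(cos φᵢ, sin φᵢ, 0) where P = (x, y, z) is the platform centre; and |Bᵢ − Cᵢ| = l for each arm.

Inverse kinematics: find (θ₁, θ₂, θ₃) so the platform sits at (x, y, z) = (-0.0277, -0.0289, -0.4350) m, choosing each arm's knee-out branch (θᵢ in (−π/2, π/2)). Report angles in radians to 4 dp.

θ₁ = 1.3966, θ₂ = 1.3093, θ₃ = 1.0475

φ1=0.0° → target in arm frame (-0.0277, -0.0289)
  e−x'=0.1477;  (l²−L²−(e−x')²−y'²−z²)/2L = -0.4028
  θ1 = atan2(B,A) + arccos(C/0.4594) = 1.3966
φ2=120.0° → target in arm frame (-0.0112, 0.0384)
  A cos θ + B sin θ = C:  0.1312·cos θ + -0.4350·sin θ = -0.3863
  θ2 = atan2(B,A) + arccos(C/0.4543) = 1.3093
φ3=240.0° → target in arm frame (0.0389, -0.0095)
  A cos θ + B sin θ = C:  0.0811·cos θ + -0.4350·sin θ = -0.3362
  √(A²+B²)=0.4425;  θ3 = -1.3864+2.4339 ≈ 1.0475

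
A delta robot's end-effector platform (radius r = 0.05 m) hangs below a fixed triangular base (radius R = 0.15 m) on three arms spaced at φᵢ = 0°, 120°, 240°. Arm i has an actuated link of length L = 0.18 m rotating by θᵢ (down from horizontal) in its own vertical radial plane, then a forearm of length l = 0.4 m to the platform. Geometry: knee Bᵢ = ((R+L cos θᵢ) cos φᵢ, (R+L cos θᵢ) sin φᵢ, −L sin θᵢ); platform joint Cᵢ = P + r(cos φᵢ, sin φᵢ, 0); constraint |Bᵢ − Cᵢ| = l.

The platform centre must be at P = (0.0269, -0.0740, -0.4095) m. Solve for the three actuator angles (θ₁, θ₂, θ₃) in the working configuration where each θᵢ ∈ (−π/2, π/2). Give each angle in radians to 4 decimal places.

φ1=0.0° → target in arm frame (0.0269, -0.0740)
  A cos θ + B sin θ = C:  0.0731·cos θ + -0.4095·sin θ = -0.1414
  γ=atan2(-0.4095,0.0731)=-1.3941;  ψ=arccos(-0.3400)=1.9177;  θ1=γ+ψ≈0.5235
rotate P by −φ2: (-0.0775, 0.0137, -0.4095)
  A cos θ + B sin θ = C:  0.1775·cos θ + -0.4095·sin θ = -0.1994
  θ2 = atan2(B,A) + arccos(C/0.4463) = 0.8723
arm 3 (φ=240.0°): x'=0.0506, y'=0.0603
  e−x'=0.0494;  (l²−L²−(e−x')²−y'²−z²)/2L = -0.1282
  θ3 = atan2(B,A) + arccos(C/0.4125) = 0.4361

θ₁ = 0.5235, θ₂ = 0.8723, θ₃ = 0.4361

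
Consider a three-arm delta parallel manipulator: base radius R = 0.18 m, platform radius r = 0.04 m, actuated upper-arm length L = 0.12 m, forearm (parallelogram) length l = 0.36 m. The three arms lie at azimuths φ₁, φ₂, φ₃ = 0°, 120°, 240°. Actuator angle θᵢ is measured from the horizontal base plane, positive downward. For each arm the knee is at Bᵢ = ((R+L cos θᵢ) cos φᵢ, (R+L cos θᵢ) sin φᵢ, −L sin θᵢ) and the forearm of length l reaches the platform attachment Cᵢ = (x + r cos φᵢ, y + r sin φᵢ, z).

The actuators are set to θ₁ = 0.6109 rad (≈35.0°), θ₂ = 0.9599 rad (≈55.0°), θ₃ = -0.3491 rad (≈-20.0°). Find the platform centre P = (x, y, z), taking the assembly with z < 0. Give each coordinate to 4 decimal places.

(-0.0236, -0.1144, -0.2878)

S1 = (0.2383·cos0.0°, 0.2383·sin0.0°, -0.0688) = (0.2383, 0.0000, -0.0688)
S2 = (0.2088·cos120.0°, 0.2088·sin120.0°, -0.0983) = (-0.1044, 0.1809, -0.0983)
arm 3 at φ=240.0°: e+L cos θ3 = 0.2528;  S3 = (-0.1264, -0.2189, 0.0410)
|S₂|²−|S₁|² = -0.0082;  |S₃|²−|S₁|² = 0.0041
[-0.6854 0.3617 -0.0589]·P = -0.0082;  [-0.7294 -0.4378 0.2198]·P = 0.0041
det = 0.5639;  x = 0.0038+0.0952z,  y = -0.0156+0.3433z
quadratic in z: (1.1269)z²+(0.0823)z+(-0.0696)=0, √Δ=0.5663 → z ∈ {-0.2878, 0.2147}; z = -0.2878 (taking z<0)
x = -0.0236, y = -0.1144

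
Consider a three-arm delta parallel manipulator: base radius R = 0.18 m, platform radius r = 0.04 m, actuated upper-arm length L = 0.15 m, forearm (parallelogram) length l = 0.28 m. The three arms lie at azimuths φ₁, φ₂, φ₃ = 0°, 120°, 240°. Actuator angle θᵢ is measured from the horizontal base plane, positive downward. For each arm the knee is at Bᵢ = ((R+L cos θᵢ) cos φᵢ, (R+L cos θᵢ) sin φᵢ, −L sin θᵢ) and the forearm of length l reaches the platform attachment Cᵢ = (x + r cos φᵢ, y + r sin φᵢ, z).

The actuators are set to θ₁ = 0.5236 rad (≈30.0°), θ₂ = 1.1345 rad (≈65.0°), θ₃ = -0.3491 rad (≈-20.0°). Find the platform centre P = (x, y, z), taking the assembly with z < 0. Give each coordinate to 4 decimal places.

(0.0066, -0.0818, -0.1238)

arm 1 at φ=0.0°: (R−r)+L cos θ1 = 0.2699;  O1 = (0.2699, 0.0000, -0.0750)
arm 2 at φ=120.0°: (R−r)+L cos θ2 = 0.2034;  O2 = (-0.1017, 0.1761, -0.1359)
arm 3 at φ=240.0°: (R−r)+L cos θ3 = 0.2810;  O3 = (-0.1405, -0.2433, 0.0513)
|O₂|²−|O₁|² = -0.0186;  |O₃|²−|O₁|² = 0.0031
linear system: -0.7432x+0.3523y = -0.0186−-0.1219z; -0.8208x+-0.4866y = 0.0031−0.2526z
Cramer: x(z) = 0.0123+0.0456z;  y(z) = -0.0270+0.4422z
into |P−O₁|² = l²: 1.1976z² + 0.1026z + -0.0057 = 0;  Δ = 0.0376;  z = -0.1238 or 0.0382 → z<0 root = -0.1238
x = 0.0066, y = -0.0818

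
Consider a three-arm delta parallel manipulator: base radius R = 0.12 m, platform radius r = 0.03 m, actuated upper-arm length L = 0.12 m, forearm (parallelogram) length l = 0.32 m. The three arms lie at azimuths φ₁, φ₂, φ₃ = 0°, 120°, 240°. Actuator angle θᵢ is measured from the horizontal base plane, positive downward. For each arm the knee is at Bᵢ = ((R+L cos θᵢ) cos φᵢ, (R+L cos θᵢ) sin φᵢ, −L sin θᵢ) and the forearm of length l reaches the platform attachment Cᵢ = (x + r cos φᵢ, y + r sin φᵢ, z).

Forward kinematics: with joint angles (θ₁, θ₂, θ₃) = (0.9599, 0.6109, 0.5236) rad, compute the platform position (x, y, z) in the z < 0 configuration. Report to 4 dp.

(-0.0560, -0.0100, -0.3353)

φ1=0.0°: virtual centre (0.1588, 0.0000, -0.0983), radius l
arm 2 at φ=120.0°: (R−r)+L cos θ2 = 0.1883;  S2 = (-0.0941, 0.1631, -0.0688)
S3 = (0.1939·cos240.0°, 0.1939·sin240.0°, -0.0600) = (-0.0970, -0.1679, -0.0600)
|S₂|²−|S₁|² = 0.0053;  |S₃|²−|S₁|² = 0.0063
plane₁₂: -0.5060x+0.3261y+0.0589z = 0.0053
det = 0.3368;  x = -0.0114+0.1329z,  y = -0.0014+0.0256z
sphere 1 gives Az²+Bz+C=0 with A=1.0183, B=0.1513, C=-0.0638;  B²−4AC=0.2826;  roots -0.3353, 0.1867;  negative root z = -0.3353
x = -0.0560, y = -0.0100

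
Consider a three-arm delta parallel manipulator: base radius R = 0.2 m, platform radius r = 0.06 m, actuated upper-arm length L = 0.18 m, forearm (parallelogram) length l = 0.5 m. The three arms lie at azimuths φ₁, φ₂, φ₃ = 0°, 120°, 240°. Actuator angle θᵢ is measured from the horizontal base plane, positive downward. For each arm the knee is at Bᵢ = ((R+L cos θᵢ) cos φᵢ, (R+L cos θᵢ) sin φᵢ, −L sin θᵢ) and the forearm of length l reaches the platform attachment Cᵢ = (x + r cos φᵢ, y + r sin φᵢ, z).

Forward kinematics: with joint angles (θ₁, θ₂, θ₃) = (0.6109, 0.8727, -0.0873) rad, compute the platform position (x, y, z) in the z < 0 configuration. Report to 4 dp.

centre 1 = (0.2874·cos0.0°, 0.2874·sin0.0°, -0.1032) = (0.2874, 0.0000, -0.1032)
centre 2 = (0.2557·cos120.0°, 0.2557·sin120.0°, -0.1379) = (-0.1278, 0.2214, -0.1379)
φ3=240.0°: virtual centre (-0.1597, -0.2765, 0.0157), radius l
|centre ₂|²−|centre ₁|² = -0.0089;  |centre ₃|²−|centre ₁|² = 0.0089
[-0.8306 0.4429 -0.0693]·P = -0.0089;  [-0.8942 -0.5531 0.2379]·P = 0.0089
Cramer: x(z) = 0.0011+0.0784z;  y(z) = -0.0180+0.3034z
into |P−centre ₁|² = l²: 1.0982z² + 0.1507z + -0.1570 = 0;  Δ = 0.7126;  z = -0.4529 or 0.3157 → z<0 root = -0.4529
x = -0.0344, y = -0.1554

(-0.0344, -0.1554, -0.4529)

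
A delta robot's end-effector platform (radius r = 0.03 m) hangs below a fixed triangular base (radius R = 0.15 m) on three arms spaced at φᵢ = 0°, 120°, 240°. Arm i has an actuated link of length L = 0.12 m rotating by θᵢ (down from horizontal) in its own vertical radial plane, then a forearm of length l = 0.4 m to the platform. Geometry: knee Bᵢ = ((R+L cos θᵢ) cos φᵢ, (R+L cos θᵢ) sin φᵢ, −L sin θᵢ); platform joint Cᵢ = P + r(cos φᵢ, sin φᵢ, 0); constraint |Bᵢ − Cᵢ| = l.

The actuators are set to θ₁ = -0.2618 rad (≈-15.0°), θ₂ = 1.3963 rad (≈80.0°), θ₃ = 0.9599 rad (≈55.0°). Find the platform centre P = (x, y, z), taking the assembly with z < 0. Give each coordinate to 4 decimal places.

arm 1 at φ=0.0°: e+L cos θ1 = 0.2359;  S1 = (0.2359, 0.0000, 0.0311)
S2 = (0.1408·cos120.0°, 0.1408·sin120.0°, -0.1182) = (-0.0704, 0.1220, -0.1182)
arm 3 at φ=240.0°: e+L cos θ3 = 0.1888;  S3 = (-0.0944, -0.1635, -0.0983)
eliminate P² terms by subtracting sphere 1 from 2 and 3
plane₁₂: -0.6127x+0.2439y+-0.2985z = -0.0228
det = 0.3615;  x = 0.0283+-0.4446z,  y = -0.0226+0.1070z
sphere 1 gives Az²+Bz+C=0 with A=1.2091, B=0.1177, C=-0.1154;  B²−4AC=0.5720;  roots -0.3614, 0.2641;  negative root z = -0.3614
x = 0.1889, y = -0.0612

(0.1889, -0.0612, -0.3614)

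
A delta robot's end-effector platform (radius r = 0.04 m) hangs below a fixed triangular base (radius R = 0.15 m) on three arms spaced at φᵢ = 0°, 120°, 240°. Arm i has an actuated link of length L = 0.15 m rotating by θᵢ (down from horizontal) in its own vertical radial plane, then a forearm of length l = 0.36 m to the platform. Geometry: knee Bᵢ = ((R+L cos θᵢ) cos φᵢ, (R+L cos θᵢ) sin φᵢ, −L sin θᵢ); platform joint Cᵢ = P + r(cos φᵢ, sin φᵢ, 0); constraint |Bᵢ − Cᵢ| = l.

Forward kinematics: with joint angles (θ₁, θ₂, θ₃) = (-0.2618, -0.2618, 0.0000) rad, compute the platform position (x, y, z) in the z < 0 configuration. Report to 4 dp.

O1 = (0.2549·cos0.0°, 0.2549·sin0.0°, 0.0388) = (0.2549, 0.0000, 0.0388)
O2 = (0.2549·cos120.0°, 0.2549·sin120.0°, 0.0388) = (-0.1274, 0.2207, 0.0388)
O3 = (0.2600·cos240.0°, 0.2600·sin240.0°, 0.0000) = (-0.1300, -0.2252, 0.0000)
|O₂|²−|O₁|² = 0.0000;  |O₃|²−|O₁|² = 0.0011
linear system: -0.7647x+0.4415y = 0.0000−0.0000z; -0.7698x+-0.4503y = 0.0011−-0.0776z
det = 0.6842;  x = -0.0007+-0.0501z,  y = -0.0013+-0.0868z
into |P−O₁|² = l²: 1.0100z² + -0.0518z + -0.0628 = 0;  Δ = 0.2562;  z = -0.2249 or 0.2762 → z<0 root = -0.2249
x = 0.0105, y = 0.0183

(0.0105, 0.0183, -0.2249)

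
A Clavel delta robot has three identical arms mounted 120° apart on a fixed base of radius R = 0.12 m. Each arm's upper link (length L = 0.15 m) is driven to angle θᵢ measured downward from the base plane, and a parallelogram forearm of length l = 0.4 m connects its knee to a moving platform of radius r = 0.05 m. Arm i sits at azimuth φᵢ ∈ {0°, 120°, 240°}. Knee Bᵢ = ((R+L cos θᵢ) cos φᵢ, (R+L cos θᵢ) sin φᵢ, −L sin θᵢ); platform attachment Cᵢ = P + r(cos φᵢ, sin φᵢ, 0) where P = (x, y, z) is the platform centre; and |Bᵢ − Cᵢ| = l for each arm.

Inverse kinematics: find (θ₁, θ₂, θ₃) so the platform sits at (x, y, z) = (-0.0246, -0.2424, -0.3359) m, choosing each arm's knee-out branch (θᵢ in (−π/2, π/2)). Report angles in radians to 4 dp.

rotate P by −φ1: (-0.0246, -0.2424, -0.3359)
  A cos θ + B sin θ = C:  0.0946·cos θ + -0.3359·sin θ = -0.1435
  θ1 = atan2(B,A) + arccos(C/0.3490) = 0.6982
rotate P by −φ2: (-0.1976, 0.1425, -0.3359)
  A cos θ + B sin θ = C:  0.2676·cos θ + -0.3359·sin θ = -0.2242
  γ=atan2(-0.3359,0.2676)=-0.8980;  ψ=arccos(-0.5220)=2.1200;  θ2=γ+ψ≈1.2220
arm 3 (φ=240.0°): x'=0.2222, y'=0.0999
  A cos θ + B sin θ = C:  -0.1522·cos θ + -0.3359·sin θ = -0.0283
  γ=atan2(-0.3359,-0.1522)=-1.9963;  ψ=arccos(-0.0767)=1.6475;  θ3=γ+ψ≈-0.3488

θ₁ = 0.6982, θ₂ = 1.2220, θ₃ = -0.3488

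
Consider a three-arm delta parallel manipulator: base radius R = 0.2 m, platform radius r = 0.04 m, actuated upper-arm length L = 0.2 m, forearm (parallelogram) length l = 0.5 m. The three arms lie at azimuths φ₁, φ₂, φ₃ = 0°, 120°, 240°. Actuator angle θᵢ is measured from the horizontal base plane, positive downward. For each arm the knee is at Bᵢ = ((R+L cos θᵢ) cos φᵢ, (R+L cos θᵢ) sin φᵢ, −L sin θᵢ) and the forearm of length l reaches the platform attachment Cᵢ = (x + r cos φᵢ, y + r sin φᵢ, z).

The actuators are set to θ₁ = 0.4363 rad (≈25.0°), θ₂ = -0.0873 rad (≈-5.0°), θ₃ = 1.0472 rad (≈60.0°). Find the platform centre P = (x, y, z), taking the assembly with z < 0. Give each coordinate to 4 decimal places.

φ1=0.0°: virtual centre (0.3413, 0.0000, -0.0845), radius l
φ2=120.0°: virtual centre (-0.1796, 0.3111, 0.0174), radius l
centre 3 = (0.2600·cos240.0°, 0.2600·sin240.0°, -0.1732) = (-0.1300, -0.2252, -0.1732)
subtract pairs → two planes through P
[-1.0418 0.6222 0.2039]·P = 0.0058;  [-0.9425 -0.4503 -0.1774]·P = -0.0260
Cramer: x(z) = 0.0129-0.0176z;  y(z) = 0.0308-0.3571z
quadratic in z: (1.1278)z²+(0.1586)z+(-0.1341)=0, √Δ=0.7937 → z ∈ {-0.4222, 0.2816}; z = -0.4222 (taking z<0)
x = 0.0203, y = 0.1816

(0.0203, 0.1816, -0.4222)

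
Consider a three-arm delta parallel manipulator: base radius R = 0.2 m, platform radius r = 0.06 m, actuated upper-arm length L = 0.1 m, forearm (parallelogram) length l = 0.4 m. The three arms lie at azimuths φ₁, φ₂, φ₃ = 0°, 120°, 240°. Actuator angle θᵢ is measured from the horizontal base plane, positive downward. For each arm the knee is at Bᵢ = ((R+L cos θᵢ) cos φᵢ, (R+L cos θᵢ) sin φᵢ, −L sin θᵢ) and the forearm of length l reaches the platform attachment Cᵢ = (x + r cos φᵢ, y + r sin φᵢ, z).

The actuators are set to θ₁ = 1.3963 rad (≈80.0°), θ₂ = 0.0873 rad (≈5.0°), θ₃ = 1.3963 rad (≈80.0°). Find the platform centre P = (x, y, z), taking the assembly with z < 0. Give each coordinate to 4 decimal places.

arm 1 at φ=0.0°: ρ1 = 0.1574;  O1 = (0.1574, 0.0000, -0.0985)
φ2=120.0°: virtual centre (-0.1198, 0.2075, -0.0087), radius l
φ3=240.0°: virtual centre (-0.0787, -0.1363, -0.0985), radius l
|O₂|²−|O₁|² = 0.0230;  |O₃|²−|O₁|² = 0.0000
[-0.5543 0.4150 0.1795]·P = 0.0230;  [-0.4721 -0.2726 0.0000]·P = 0.0000
Cramer: x(z) = -0.0181+0.1410z;  y(z) = 0.0313-0.2442z
sphere 1 gives Az²+Bz+C=0 with A=1.0795, B=0.1322, C=-0.1185;  B²−4AC=0.5293;  roots -0.3982, 0.2758;  negative root z = -0.3982
x = -0.0742, y = 0.1286

(-0.0742, 0.1286, -0.3982)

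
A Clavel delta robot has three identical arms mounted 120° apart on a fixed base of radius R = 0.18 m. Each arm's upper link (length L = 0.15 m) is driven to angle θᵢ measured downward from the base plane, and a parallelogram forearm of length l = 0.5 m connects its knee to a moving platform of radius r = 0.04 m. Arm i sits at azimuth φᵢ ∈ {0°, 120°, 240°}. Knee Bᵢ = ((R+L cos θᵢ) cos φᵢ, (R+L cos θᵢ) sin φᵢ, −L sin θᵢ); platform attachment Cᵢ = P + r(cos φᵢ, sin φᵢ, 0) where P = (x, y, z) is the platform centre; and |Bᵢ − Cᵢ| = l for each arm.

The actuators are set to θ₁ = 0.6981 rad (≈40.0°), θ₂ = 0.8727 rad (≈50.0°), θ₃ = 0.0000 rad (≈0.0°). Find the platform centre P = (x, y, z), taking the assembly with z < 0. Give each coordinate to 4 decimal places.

(-0.0429, -0.1337, -0.4752)

φ1=0.0°: virtual centre (0.2549, 0.0000, -0.0964), radius l
φ2=120.0°: virtual centre (-0.1182, 0.2047, -0.1149), radius l
φ3=240.0°: virtual centre (-0.1450, -0.2511, 0.0000), radius l
eliminate P² terms by subtracting sphere 1 from 2 and 3
linear system: -0.7462x+0.4095y = -0.0052−-0.0370z; -0.7998x+-0.5023y = 0.0098−0.1928z
Cramer: x(z) = -0.0020+0.0860z;  y(z) = -0.0163+0.2470z
quadratic in z: (1.0684)z²+(0.1406)z+(-0.1744)=0, √Δ=0.8747 → z ∈ {-0.4752, 0.3436}; z = -0.4752 (taking z<0)
x = -0.0429, y = -0.1337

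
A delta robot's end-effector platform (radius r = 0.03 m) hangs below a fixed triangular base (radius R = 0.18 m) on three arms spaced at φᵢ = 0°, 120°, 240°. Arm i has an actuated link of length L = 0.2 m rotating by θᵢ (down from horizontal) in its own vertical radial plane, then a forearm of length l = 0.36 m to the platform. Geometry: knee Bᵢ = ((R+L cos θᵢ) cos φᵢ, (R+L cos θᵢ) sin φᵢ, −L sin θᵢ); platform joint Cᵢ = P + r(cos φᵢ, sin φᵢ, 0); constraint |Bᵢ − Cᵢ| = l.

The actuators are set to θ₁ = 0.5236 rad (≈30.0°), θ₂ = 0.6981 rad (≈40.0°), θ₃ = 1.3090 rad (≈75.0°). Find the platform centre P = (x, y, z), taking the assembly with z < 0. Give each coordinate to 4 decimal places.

(0.0800, 0.0955, -0.3477)

arm 1 at φ=0.0°: (R−r)+L cos θ1 = 0.3232;  centre 1 = (0.3232, 0.0000, -0.1000)
centre 2 = (0.3032·cos120.0°, 0.3032·sin120.0°, -0.1286) = (-0.1516, 0.2626, -0.1286)
arm 3 at φ=240.0°: (R−r)+L cos θ3 = 0.2018;  centre 3 = (-0.1009, -0.1747, -0.1932)
|centre ₂|²−|centre ₁|² = -0.0060;  |centre ₃|²−|centre ₁|² = -0.0364
[-0.9496 0.5252 -0.0571]·P = -0.0060;  [-0.8482 -0.3495 -0.1864]·P = -0.0364
det = 0.7773;  x = 0.0273+-0.1516z,  y = 0.0380+-0.1654z
into |P−centre ₁|² = l²: 1.0503z² + 0.2772z + -0.0306 = 0;  Δ = 0.2054;  z = -0.3477 or 0.0838 → z<0 root = -0.3477
x = 0.0800, y = 0.0955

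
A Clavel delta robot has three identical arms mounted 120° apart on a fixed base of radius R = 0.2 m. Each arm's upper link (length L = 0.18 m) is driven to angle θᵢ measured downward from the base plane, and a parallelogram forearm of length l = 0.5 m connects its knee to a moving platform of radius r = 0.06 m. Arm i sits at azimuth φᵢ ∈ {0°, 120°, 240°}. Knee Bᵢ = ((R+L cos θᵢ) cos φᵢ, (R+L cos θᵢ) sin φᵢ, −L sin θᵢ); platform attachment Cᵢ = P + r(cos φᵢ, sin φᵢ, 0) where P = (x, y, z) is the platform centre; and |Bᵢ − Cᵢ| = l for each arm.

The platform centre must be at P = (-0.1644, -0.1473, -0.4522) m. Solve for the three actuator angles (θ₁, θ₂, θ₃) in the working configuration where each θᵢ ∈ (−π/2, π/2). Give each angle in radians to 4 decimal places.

θ₁ = 1.1345, θ₂ = 0.7853, θ₃ = -0.1745

φ1=0.0° → target in arm frame (-0.1644, -0.1473)
  A=0.3044, B=-0.4522, C=(l²−L²−A²−y'²−z²)/(2L)=-0.2812
  θ1 = atan2(B,A) + arccos(C/0.5451) = 1.1345
rotate P by −φ2: (-0.0454, 0.2160, -0.4522)
  e−x'=0.1854;  (l²−L²−(e−x')²−y'²−z²)/2L = -0.1886
  θ2 = atan2(B,A) + arccos(C/0.4887) = 0.7853
arm 3 (φ=240.0°): x'=0.2098, y'=-0.0687
  e−x'=-0.0698;  (l²−L²−(e−x')²−y'²−z²)/2L = 0.0098
  γ=atan2(-0.4522,-0.0698)=-1.7239;  ψ=arccos(0.0214)=1.5494;  θ3=γ+ψ≈-0.1745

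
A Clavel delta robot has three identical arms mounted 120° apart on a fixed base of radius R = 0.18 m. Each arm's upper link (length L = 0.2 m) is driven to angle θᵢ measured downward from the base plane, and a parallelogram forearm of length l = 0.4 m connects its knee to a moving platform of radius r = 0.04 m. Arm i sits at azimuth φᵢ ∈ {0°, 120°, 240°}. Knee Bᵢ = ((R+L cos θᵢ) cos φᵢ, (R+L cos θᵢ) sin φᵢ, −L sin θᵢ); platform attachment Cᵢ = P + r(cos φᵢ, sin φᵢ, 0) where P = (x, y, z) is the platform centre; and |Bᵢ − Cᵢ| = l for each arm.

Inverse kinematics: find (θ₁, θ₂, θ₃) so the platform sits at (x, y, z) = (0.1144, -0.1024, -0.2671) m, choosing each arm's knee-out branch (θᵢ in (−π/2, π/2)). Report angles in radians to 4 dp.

rotate P by −φ1: (0.1144, -0.1024, -0.2671)
  A cos θ + B sin θ = C:  0.0256·cos θ + -0.2671·sin θ = 0.0938
  θ1 = atan2(B,A) + arccos(C/0.2683) = -0.2615
arm 2 (φ=120.0°): x'=-0.1459, y'=-0.0479
  A cos θ + B sin θ = C:  0.2859·cos θ + -0.2671·sin θ = -0.0884
  θ2 = atan2(B,A) + arccos(C/0.3912) = 1.0473
arm 3 (φ=240.0°): x'=0.0315, y'=0.1503
  A cos θ + B sin θ = C:  0.1085·cos θ + -0.2671·sin θ = 0.0357
  √(A²+B²)=0.2883;  θ3 = -1.1849+1.4465 ≈ 0.2616

θ₁ = -0.2615, θ₂ = 1.0473, θ₃ = 0.2616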